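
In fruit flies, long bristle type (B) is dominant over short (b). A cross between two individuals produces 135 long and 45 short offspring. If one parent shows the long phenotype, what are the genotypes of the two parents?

Observed offspring: 135 long, 45 short
The observed ratio simplifies to 3:1. Short (bb) offspring appear, so each parent must contribute one b allele. The parent stated to show long carries B, so it is Bb. The other parent is then either Bb or bb: Bb × bb would give a 1:1 split, whereas Bb × Bb gives 3:1 — matching the data. So both parents are heterozygous (Bb × Bb).
Parent genotypes: Bb × Bb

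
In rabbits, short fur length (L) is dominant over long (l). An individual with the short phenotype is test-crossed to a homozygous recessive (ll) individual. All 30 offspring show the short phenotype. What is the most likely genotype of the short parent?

Test cross: ? × ll
All offspring are short.
If the unknown parent were heterozygous (Ll), about half of 30 offspring would be long; none are. The unknown parent is most likely homozygous dominant (LL).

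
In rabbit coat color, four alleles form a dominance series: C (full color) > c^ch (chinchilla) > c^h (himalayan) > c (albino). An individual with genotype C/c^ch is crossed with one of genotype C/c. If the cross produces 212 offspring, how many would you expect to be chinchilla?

Cross: C/c^ch × C/c
Allele dominance: C > c^ch > c^h > c
Offspring genotypes: 1 C/C, 1 C/c, 1 C/c^ch, 1 c^ch/c
Phenotype counts: 3 full color, 1 chinchilla
chinchilla: 1 out of 4 → fraction 1/4
Expected count = 1/4 × 212 = 53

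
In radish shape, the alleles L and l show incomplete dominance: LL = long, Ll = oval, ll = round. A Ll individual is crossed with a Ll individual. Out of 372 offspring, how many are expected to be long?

Punnett square for Ll × Ll:
Offspring genotypes: 1 LL, 2 Ll, 1 ll
Phenotype counts: 1 long, 2 oval, 1 round
long: 1 out of 4 → fraction 1/4
Expected count = 1/4 × 372 = 93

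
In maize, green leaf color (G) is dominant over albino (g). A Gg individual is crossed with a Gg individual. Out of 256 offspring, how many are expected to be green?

Punnett square for Gg × Gg:
Offspring genotypes: 1 GG, 2 Gg, 1 gg
green: 3, albino: 1
green: 3 out of 4 → fraction 3/4
Expected count = 3/4 × 256 = 192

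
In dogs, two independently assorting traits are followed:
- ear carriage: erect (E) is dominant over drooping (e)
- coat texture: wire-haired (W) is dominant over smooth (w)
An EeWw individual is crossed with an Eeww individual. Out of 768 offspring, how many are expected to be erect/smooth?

Dihybrid cross EeWw × Eeww — consider each gene separately:
ear carriage: Ee × Ee → 1 EE, 2 Ee, 1 ee → 3 E_ : 1 ee (out of 4)
coat texture: Ww × ww → 2 Ww, 2 ww → 2 W_ : 2 ww (out of 4)
Combine (counts out of 4 × 4 = 16): erect/wire-haired (E_W_) = 3×2 = 6; erect/smooth (E_ww) = 3×2 = 6; drooping/wire-haired (eeW_) = 1×2 = 2; drooping/smooth (eeww) = 1×2 = 2
Phenotype counts (out of 16): 6 erect/wire-haired, 6 erect/smooth, 2 drooping/wire-haired, 2 drooping/smooth
erect/smooth: 6 out of 16 → fraction 3/8
Expected count = 3/8 × 768 = 288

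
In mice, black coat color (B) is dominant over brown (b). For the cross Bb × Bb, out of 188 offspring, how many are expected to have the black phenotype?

Punnett square for Bb × Bb:
Offspring genotypes: 1 BB, 2 Bb, 1 bb
Total offspring: 4
Count with target: 3
Probability: 3/4
Expected count = 3/4 × 188 = 141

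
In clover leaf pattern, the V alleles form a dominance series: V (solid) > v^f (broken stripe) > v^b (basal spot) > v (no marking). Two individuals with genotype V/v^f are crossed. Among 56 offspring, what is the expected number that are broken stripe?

Cross: V/v^f × V/v^f
Allele dominance: V > v^f > v^b > v
Offspring genotypes: 1 V/V, 2 V/v^f, 1 v^f/v^f
Phenotype counts: 3 solid, 1 broken stripe
broken stripe: 1 out of 4 → fraction 1/4
Expected count = 1/4 × 56 = 14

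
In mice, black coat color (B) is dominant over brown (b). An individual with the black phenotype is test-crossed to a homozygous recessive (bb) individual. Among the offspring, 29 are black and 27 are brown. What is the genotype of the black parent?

Test cross: ? × bb
Offspring: 29 black, 27 brown — approximately 1:1.
A 1:1 ratio in a test cross indicates the unknown parent is heterozygous (Bb).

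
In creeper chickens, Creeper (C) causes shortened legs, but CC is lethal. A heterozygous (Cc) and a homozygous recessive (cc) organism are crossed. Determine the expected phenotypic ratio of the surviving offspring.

Cross: Cc × cc
Punnett square offspring (before lethality): 2 Cc, 2 cc
No CC offspring are produced in this cross.
Ratio: 1 creeper : 1 normal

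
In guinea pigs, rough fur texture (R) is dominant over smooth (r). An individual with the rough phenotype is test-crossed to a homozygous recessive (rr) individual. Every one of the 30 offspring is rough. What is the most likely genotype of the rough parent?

Test cross: ? × rr
All offspring are rough.
If the unknown parent were heterozygous (Rr), about half of 30 offspring would be smooth; none are. The unknown parent is most likely homozygous dominant (RR).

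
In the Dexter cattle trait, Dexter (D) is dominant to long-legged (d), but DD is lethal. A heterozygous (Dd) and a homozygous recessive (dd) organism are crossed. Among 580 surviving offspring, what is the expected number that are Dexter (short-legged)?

Cross: Dd × dd
Punnett square offspring (before lethality): 2 Dd, 2 dd
No DD offspring are produced in this cross.
Dexter (short-legged): 2 out of 4 → fraction 1/2
Expected count = 1/2 × 580 = 290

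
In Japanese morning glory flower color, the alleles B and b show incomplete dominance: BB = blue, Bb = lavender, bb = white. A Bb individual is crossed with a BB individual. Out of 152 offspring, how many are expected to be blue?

Punnett square for Bb × BB:
Offspring genotypes: 2 BB, 2 Bb
Phenotype counts: 2 blue, 2 lavender
blue: 2 out of 4 → fraction 1/2
Expected count = 1/2 × 152 = 76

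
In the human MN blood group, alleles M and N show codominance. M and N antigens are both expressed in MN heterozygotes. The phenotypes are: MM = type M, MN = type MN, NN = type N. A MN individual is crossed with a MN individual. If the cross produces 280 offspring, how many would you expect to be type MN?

Punnett square for MN × MN:
Offspring genotypes: 1 MM, 2 MN, 1 NN
Phenotype counts: 1 type M, 2 type MN, 1 type N
type MN: 2 out of 4 → fraction 1/2
Expected count = 1/2 × 280 = 140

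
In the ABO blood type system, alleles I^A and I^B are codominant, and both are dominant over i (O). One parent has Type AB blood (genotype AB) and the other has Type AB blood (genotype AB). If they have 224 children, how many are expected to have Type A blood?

Cross: AB × AB
Possible offspring genotypes: 1 AA, 2 AB, 1 BB
Blood type counts: 1 Type A, 2 Type AB, 1 Type B
Probability of Type A: 1/4
Expected count = 1/4 × 224 = 56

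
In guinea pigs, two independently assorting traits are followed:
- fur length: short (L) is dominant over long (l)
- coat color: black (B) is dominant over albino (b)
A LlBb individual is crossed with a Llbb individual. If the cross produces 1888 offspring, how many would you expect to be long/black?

Dihybrid cross LlBb × Llbb — consider each gene separately:
fur length: Ll × Ll → 1 LL, 2 Ll, 1 ll → 3 L_ : 1 ll (out of 4)
coat color: Bb × bb → 2 Bb, 2 bb → 2 B_ : 2 bb (out of 4)
Combine (counts out of 4 × 4 = 16): short/black (L_B_) = 3×2 = 6; short/albino (L_bb) = 3×2 = 6; long/black (llB_) = 1×2 = 2; long/albino (llbb) = 1×2 = 2
Phenotype counts (out of 16): 6 short/black, 6 short/albino, 2 long/black, 2 long/albino
long/black: 2 out of 16 → fraction 1/8
Expected count = 1/8 × 1888 = 236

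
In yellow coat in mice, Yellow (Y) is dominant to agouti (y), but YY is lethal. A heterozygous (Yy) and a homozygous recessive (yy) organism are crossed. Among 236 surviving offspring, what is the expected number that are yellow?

Cross: Yy × yy
Punnett square offspring (before lethality): 2 Yy, 2 yy
No YY offspring are produced in this cross.
yellow: 2 out of 4 → fraction 1/2
Expected count = 1/2 × 236 = 118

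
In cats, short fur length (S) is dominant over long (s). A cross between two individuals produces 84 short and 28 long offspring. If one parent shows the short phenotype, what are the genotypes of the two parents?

Observed offspring: 84 short, 28 long
The observed ratio simplifies to 3:1. Long (ss) offspring appear, so each parent must contribute one s allele. The parent stated to show short carries S, so it is Ss. The other parent is then either Ss or ss: Ss × ss would give a 1:1 split, whereas Ss × Ss gives 3:1 — matching the data. So both parents are heterozygous (Ss × Ss).
Parent genotypes: Ss × Ss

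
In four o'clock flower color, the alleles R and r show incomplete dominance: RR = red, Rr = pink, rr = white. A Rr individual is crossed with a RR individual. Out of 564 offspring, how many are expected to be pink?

Punnett square for Rr × RR:
Offspring genotypes: 2 RR, 2 Rr
Phenotype counts: 2 red, 2 pink
pink: 2 out of 4 → fraction 1/2
Expected count = 1/2 × 564 = 282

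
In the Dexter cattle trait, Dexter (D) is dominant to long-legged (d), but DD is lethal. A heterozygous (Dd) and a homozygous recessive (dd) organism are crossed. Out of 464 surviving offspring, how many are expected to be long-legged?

Cross: Dd × dd
Punnett square offspring (before lethality): 2 Dd, 2 dd
No DD offspring are produced in this cross.
long-legged: 2 out of 4 → fraction 1/2
Expected count = 1/2 × 464 = 232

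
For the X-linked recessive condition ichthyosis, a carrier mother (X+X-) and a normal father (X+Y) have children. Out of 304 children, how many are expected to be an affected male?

Cross: X+X- × X+Y
Offspring: 1 X+X+, 1 X+Y, 1 X+X-, 1 X-Y
Probability of an affected male: 1/4
Expected count = 1/4 × 304 = 76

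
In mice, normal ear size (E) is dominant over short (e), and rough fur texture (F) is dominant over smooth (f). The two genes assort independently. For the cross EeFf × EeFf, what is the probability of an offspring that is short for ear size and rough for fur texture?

Dihybrid cross EeFf × EeFf — consider each gene separately:
ear size: Ee × Ee → 1 EE, 2 Ee, 1 ee → 3 E_ : 1 ee (out of 4)
fur texture: Ff × Ff → 1 FF, 2 Ff, 1 ff → 3 F_ : 1 ff (out of 4)
Looking for: short (ee) and rough (F_)
P(short) = 1/4, P(rough) = 3/4
P(both) = 1/4 × 3/4 = 3/16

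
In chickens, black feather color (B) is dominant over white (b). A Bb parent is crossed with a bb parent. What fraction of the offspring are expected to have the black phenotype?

Punnett square for Bb × bb:
Offspring genotypes: 2 Bb, 2 bb
Total offspring: 4
Count with target: 2
Probability: 2/4 = 1/2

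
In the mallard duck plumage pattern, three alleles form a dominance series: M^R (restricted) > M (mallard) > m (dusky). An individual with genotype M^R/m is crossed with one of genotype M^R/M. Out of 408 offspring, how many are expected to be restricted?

Cross: M^R/m × M^R/M
Allele dominance: M^R > M > m
Offspring genotypes: 1 M^R/M^R, 1 M^R/M, 1 M^R/m, 1 M/m
Phenotype counts: 3 restricted, 1 mallard
restricted: 3 out of 4 → fraction 3/4
Expected count = 3/4 × 408 = 306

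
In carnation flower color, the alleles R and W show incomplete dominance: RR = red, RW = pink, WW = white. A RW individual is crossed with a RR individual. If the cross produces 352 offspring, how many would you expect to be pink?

Punnett square for RW × RR:
Offspring genotypes: 2 RR, 2 RW
Phenotype counts: 2 red, 2 pink
pink: 2 out of 4 → fraction 1/2
Expected count = 1/2 × 352 = 176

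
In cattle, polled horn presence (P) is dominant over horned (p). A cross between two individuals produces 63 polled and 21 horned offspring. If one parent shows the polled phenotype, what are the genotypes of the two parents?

Observed offspring: 63 polled, 21 horned
The observed ratio simplifies to 3:1. Horned (pp) offspring appear, so each parent must contribute one p allele. The parent stated to show polled carries P, so it is Pp. The other parent is then either Pp or pp: Pp × pp would give a 1:1 split, whereas Pp × Pp gives 3:1 — matching the data. So both parents are heterozygous (Pp × Pp).
Parent genotypes: Pp × Pp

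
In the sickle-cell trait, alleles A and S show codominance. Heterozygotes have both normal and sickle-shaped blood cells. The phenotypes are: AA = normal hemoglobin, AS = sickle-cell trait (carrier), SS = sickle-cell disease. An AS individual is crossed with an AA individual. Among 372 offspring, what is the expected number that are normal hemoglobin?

Punnett square for AS × AA:
Offspring genotypes: 2 AA, 2 AS
Phenotype counts: 2 normal hemoglobin, 2 sickle-cell trait (carrier)
normal hemoglobin: 2 out of 4 → fraction 1/2
Expected count = 1/2 × 372 = 186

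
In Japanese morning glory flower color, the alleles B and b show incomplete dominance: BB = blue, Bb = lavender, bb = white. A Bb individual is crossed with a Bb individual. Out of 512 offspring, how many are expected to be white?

Punnett square for Bb × Bb:
Offspring genotypes: 1 BB, 2 Bb, 1 bb
Phenotype counts: 1 blue, 2 lavender, 1 white
white: 1 out of 4 → fraction 1/4
Expected count = 1/4 × 512 = 128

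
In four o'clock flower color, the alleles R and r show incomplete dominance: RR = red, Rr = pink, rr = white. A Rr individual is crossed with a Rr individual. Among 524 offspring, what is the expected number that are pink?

Punnett square for Rr × Rr:
Offspring genotypes: 1 RR, 2 Rr, 1 rr
Phenotype counts: 1 red, 2 pink, 1 white
pink: 2 out of 4 → fraction 1/2
Expected count = 1/2 × 524 = 262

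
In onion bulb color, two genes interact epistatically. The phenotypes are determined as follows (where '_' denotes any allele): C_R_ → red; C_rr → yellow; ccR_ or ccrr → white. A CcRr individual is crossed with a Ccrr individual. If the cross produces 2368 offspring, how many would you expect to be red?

Cross: CcRr × Ccrr — consider each gene separately:
C gene: Cc × Cc → 1 CC, 2 Cc, 1 cc → 3 C_ : 1 cc (out of 4)
R gene: Rr × rr → 2 Rr, 2 rr → 2 R_ : 2 rr (out of 4)
Genotype classes (out of 4 × 4 = 16): C_R_ = 3×2 = 6; C_rr = 3×2 = 6; ccR_ = 1×2 = 2; ccrr = 1×2 = 2
Apply the phenotype rules: C_R_ (6) → red; C_rr (6) → yellow; ccR_ (2) + ccrr (2) → white
Phenotype counts (out of 16): 6 red, 6 yellow, 4 white
red: 6 out of 16 → fraction 3/8
Expected count = 3/8 × 2368 = 888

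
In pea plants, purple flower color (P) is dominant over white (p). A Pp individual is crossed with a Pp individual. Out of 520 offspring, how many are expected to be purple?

Punnett square for Pp × Pp:
Offspring genotypes: 1 PP, 2 Pp, 1 pp
purple: 3, white: 1
purple: 3 out of 4 → fraction 3/4
Expected count = 3/4 × 520 = 390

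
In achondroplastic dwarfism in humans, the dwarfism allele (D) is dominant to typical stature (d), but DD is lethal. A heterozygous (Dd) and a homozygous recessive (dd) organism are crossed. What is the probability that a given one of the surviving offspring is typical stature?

Cross: Dd × dd
Punnett square offspring (before lethality): 2 Dd, 2 dd
No DD offspring are produced in this cross.
typical stature: 2 out of 4
Probability: 2/4 = 1/2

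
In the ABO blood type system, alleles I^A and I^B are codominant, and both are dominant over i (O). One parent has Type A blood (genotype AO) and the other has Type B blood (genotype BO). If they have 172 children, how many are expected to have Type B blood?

Cross: AO × BO
Possible offspring genotypes: 1 AB, 1 AO, 1 BO, 1 OO
Blood type counts: 1 Type AB, 1 Type A, 1 Type B, 1 Type O
Probability of Type B: 1/4
Expected count = 1/4 × 172 = 43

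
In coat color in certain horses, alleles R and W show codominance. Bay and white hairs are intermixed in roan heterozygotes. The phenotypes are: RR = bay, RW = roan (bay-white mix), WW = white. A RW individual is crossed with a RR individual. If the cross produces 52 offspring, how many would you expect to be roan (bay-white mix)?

Punnett square for RW × RR:
Offspring genotypes: 2 RR, 2 RW
Phenotype counts: 2 bay, 2 roan (bay-white mix)
roan (bay-white mix): 2 out of 4 → fraction 1/2
Expected count = 1/2 × 52 = 26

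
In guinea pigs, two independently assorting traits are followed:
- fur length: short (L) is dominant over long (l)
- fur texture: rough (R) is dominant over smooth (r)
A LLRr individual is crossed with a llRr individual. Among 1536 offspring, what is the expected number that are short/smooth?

Dihybrid cross LLRr × llRr — consider each gene separately:
fur length: LL × ll → 4 Ll → 4 L_ (out of 4)
fur texture: Rr × Rr → 1 RR, 2 Rr, 1 rr → 3 R_ : 1 rr (out of 4)
Combine (counts out of 4 × 4 = 16): short/rough (L_R_) = 4×3 = 12; short/smooth (L_rr) = 4×1 = 4
Phenotype counts (out of 16): 12 short/rough, 4 short/smooth
short/smooth: 4 out of 16 → fraction 1/4
Expected count = 1/4 × 1536 = 384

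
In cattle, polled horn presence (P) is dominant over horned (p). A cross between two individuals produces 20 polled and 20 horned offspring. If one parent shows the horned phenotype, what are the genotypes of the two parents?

Observed offspring: 20 polled, 20 horned
The observed ratio simplifies to 1:1. One parent shows horned, so its genotype must be pp. A 1:1 offspring split requires the other parent to be heterozygous (Pp).
Parent genotypes: pp × Pp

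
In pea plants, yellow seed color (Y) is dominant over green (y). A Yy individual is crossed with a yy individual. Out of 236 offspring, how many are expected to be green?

Punnett square for Yy × yy:
Offspring genotypes: 2 Yy, 2 yy
yellow: 2, green: 2
green: 2 out of 4 → fraction 1/2
Expected count = 1/2 × 236 = 118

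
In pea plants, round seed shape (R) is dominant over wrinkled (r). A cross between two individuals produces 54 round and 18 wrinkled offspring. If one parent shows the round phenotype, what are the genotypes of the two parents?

Observed offspring: 54 round, 18 wrinkled
The observed ratio simplifies to 3:1. Wrinkled (rr) offspring appear, so each parent must contribute one r allele. The parent stated to show round carries R, so it is Rr. The other parent is then either Rr or rr: Rr × rr would give a 1:1 split, whereas Rr × Rr gives 3:1 — matching the data. So both parents are heterozygous (Rr × Rr).
Parent genotypes: Rr × Rr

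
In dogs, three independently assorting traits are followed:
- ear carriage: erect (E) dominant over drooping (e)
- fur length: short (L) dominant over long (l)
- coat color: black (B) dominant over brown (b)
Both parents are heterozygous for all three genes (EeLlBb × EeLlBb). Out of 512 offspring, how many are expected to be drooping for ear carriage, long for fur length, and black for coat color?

Trihybrid cross: EeLlBb × EeLlBb
Each trait segregates independently with a 3:1 phenotypic ratio, so each gene contributes 3/4 (dominant) or 1/4 (recessive).
Target: drooping (ear carriage), long (fur length), black (coat color)
Probability = product of independent per-trait probabilities
= 1/4 × 1/4 × 3/4 = 3/64
Expected count = 3/64 × 512 = 24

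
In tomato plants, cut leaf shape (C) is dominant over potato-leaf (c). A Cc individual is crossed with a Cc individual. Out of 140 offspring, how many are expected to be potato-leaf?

Punnett square for Cc × Cc:
Offspring genotypes: 1 CC, 2 Cc, 1 cc
cut: 3, potato-leaf: 1
potato-leaf: 1 out of 4 → fraction 1/4
Expected count = 1/4 × 140 = 35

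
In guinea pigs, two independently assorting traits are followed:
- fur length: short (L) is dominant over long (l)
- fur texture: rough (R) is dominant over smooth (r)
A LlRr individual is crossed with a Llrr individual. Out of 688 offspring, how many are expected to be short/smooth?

Dihybrid cross LlRr × Llrr — consider each gene separately:
fur length: Ll × Ll → 1 LL, 2 Ll, 1 ll → 3 L_ : 1 ll (out of 4)
fur texture: Rr × rr → 2 Rr, 2 rr → 2 R_ : 2 rr (out of 4)
Combine (counts out of 4 × 4 = 16): short/rough (L_R_) = 3×2 = 6; short/smooth (L_rr) = 3×2 = 6; long/rough (llR_) = 1×2 = 2; long/smooth (llrr) = 1×2 = 2
Phenotype counts (out of 16): 6 short/rough, 6 short/smooth, 2 long/rough, 2 long/smooth
short/smooth: 6 out of 16 → fraction 3/8
Expected count = 3/8 × 688 = 258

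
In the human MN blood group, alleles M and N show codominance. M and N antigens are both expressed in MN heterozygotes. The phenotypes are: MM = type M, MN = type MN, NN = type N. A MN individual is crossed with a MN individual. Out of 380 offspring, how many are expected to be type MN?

Punnett square for MN × MN:
Offspring genotypes: 1 MM, 2 MN, 1 NN
Phenotype counts: 1 type M, 2 type MN, 1 type N
type MN: 2 out of 4 → fraction 1/2
Expected count = 1/2 × 380 = 190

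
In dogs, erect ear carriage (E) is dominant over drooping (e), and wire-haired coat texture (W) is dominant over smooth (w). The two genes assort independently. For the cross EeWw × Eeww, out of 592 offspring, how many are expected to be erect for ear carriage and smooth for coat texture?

Dihybrid cross EeWw × Eeww — consider each gene separately:
ear carriage: Ee × Ee → 1 EE, 2 Ee, 1 ee → 3 E_ : 1 ee (out of 4)
coat texture: Ww × ww → 2 Ww, 2 ww → 2 W_ : 2 ww (out of 4)
Looking for: erect (E_) and smooth (ww)
P(erect) = 3/4, P(smooth) = 2/4
P(both) = 3/4 × 2/4 = 6/16 = 3/8
Expected count = 3/8 × 592 = 222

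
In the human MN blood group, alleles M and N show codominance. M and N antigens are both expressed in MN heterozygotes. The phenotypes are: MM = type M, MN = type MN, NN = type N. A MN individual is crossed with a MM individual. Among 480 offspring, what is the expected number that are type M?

Punnett square for MN × MM:
Offspring genotypes: 2 MM, 2 MN
Phenotype counts: 2 type M, 2 type MN
type M: 2 out of 4 → fraction 1/2
Expected count = 1/2 × 480 = 240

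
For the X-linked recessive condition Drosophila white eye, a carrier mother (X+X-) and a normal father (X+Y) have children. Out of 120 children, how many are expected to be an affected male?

Cross: X+X- × X+Y
Offspring: 1 X+X+, 1 X+Y, 1 X+X-, 1 X-Y
Probability of an affected male: 1/4
Expected count = 1/4 × 120 = 30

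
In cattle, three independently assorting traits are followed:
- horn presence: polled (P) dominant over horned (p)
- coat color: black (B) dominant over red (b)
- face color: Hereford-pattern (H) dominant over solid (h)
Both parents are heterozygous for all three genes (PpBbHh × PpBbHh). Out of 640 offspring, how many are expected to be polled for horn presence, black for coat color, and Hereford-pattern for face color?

Trihybrid cross: PpBbHh × PpBbHh
Each trait segregates independently with a 3:1 phenotypic ratio, so each gene contributes 3/4 (dominant) or 1/4 (recessive).
Target: polled (horn presence), black (coat color), Hereford-pattern (face color)
Probability = product of independent per-trait probabilities
= 3/4 × 3/4 × 3/4 = 27/64
Expected count = 27/64 × 640 = 270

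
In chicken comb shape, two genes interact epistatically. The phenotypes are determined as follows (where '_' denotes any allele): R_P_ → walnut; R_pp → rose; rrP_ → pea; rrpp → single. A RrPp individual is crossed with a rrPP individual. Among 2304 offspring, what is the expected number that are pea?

Cross: RrPp × rrPP — consider each gene separately:
R gene: Rr × rr → 2 Rr, 2 rr → 2 R_ : 2 rr (out of 4)
P gene: Pp × PP → 2 PP, 2 Pp → 4 P_ (out of 4)
Genotype classes (out of 4 × 4 = 16): R_P_ = 2×4 = 8; rrP_ = 2×4 = 8
Apply the phenotype rules: R_P_ (8) → walnut; rrP_ (8) → pea
Phenotype counts (out of 16): 8 walnut, 8 pea
pea: 8 out of 16 → fraction 1/2
Expected count = 1/2 × 2304 = 1152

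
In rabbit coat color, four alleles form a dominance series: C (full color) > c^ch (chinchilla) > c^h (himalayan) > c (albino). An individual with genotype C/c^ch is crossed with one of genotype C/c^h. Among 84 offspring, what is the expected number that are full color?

Cross: C/c^ch × C/c^h
Allele dominance: C > c^ch > c^h > c
Offspring genotypes: 1 C/C, 1 C/c^h, 1 C/c^ch, 1 c^ch/c^h
Phenotype counts: 3 full color, 1 chinchilla
full color: 3 out of 4 → fraction 3/4
Expected count = 3/4 × 84 = 63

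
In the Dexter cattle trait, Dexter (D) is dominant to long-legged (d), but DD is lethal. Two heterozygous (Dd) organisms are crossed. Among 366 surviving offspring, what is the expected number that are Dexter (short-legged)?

Cross: Dd × Dd
Punnett square offspring (before lethality): 1 DD, 2 Dd, 1 dd
The DD genotype is lethal (embryos die); surviving offspring: 2 Dd, 1 dd
Dexter (short-legged): 2 out of 3 → fraction 2/3
Expected count = 2/3 × 366 = 244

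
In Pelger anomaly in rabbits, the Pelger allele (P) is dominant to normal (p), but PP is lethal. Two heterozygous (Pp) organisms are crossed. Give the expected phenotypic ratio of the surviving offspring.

Cross: Pp × Pp
Punnett square offspring (before lethality): 1 PP, 2 Pp, 1 pp
The PP genotype is lethal (embryos die); surviving offspring: 2 Pp, 1 pp
Ratio: 2 Pelger : 1 normal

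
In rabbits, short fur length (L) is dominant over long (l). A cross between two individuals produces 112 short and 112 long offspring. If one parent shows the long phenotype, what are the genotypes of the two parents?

Observed offspring: 112 short, 112 long
The observed ratio simplifies to 1:1. One parent shows long, so its genotype must be ll. A 1:1 offspring split requires the other parent to be heterozygous (Ll).
Parent genotypes: ll × Ll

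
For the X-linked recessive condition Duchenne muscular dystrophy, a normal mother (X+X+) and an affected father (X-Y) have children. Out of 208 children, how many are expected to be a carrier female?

Cross: X+X+ × X-Y
Offspring: 2 X+X-, 2 X+Y
Probability of a carrier female: 2/4 = 1/2
Expected count = 1/2 × 208 = 104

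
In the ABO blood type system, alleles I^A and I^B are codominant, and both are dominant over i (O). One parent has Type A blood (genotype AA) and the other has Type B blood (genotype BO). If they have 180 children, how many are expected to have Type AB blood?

Cross: AA × BO
Possible offspring genotypes: 2 AB, 2 AO
Blood type counts: 2 Type AB, 2 Type A
Probability of Type AB: 2/4 = 1/2
Expected count = 1/2 × 180 = 90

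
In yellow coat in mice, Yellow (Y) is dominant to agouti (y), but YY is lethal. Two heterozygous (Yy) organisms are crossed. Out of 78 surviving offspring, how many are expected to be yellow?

Cross: Yy × Yy
Punnett square offspring (before lethality): 1 YY, 2 Yy, 1 yy
The YY genotype is lethal (embryos die); surviving offspring: 2 Yy, 1 yy
yellow: 2 out of 3 → fraction 2/3
Expected count = 2/3 × 78 = 52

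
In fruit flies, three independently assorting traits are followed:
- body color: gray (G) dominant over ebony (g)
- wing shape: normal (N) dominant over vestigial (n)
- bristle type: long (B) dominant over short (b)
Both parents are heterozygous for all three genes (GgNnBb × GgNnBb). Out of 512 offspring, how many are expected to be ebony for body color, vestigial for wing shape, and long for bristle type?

Trihybrid cross: GgNnBb × GgNnBb
Each trait segregates independently with a 3:1 phenotypic ratio, so each gene contributes 3/4 (dominant) or 1/4 (recessive).
Target: ebony (body color), vestigial (wing shape), long (bristle type)
Probability = product of independent per-trait probabilities
= 1/4 × 1/4 × 3/4 = 3/64
Expected count = 3/64 × 512 = 24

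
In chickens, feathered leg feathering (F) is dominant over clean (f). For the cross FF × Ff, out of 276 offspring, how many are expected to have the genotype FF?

Punnett square for FF × Ff:
Offspring genotypes: 2 FF, 2 Ff
Total offspring: 4
Count with target: 2
Probability: 2/4 = 1/2
Expected count = 1/2 × 276 = 138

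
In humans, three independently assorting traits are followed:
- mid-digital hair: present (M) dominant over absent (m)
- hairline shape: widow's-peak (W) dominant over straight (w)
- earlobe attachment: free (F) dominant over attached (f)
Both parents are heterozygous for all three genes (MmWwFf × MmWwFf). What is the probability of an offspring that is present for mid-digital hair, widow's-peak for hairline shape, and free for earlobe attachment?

Trihybrid cross: MmWwFf × MmWwFf
Each trait segregates independently with a 3:1 phenotypic ratio, so each gene contributes 3/4 (dominant) or 1/4 (recessive).
Target: present (mid-digital hair), widow's-peak (hairline shape), free (earlobe attachment)
Probability = product of independent per-trait probabilities
= 3/4 × 3/4 × 3/4 = 27/64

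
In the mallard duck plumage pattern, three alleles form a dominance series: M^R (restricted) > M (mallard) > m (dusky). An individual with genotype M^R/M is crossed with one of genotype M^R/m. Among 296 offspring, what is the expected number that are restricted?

Cross: M^R/M × M^R/m
Allele dominance: M^R > M > m
Offspring genotypes: 1 M^R/M^R, 1 M^R/m, 1 M^R/M, 1 M/m
Phenotype counts: 3 restricted, 1 mallard
restricted: 3 out of 4 → fraction 3/4
Expected count = 3/4 × 296 = 222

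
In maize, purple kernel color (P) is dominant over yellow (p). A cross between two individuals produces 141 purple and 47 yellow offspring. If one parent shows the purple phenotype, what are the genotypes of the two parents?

Observed offspring: 141 purple, 47 yellow
The observed ratio simplifies to 3:1. Yellow (pp) offspring appear, so each parent must contribute one p allele. The parent stated to show purple carries P, so it is Pp. The other parent is then either Pp or pp: Pp × pp would give a 1:1 split, whereas Pp × Pp gives 3:1 — matching the data. So both parents are heterozygous (Pp × Pp).
Parent genotypes: Pp × Pp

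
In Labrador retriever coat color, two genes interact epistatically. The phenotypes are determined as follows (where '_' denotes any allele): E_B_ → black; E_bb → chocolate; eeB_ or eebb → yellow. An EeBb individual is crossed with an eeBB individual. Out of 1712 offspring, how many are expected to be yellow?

Cross: EeBb × eeBB — consider each gene separately:
E gene: Ee × ee → 2 Ee, 2 ee → 2 E_ : 2 ee (out of 4)
B gene: Bb × BB → 2 BB, 2 Bb → 4 B_ (out of 4)
Genotype classes (out of 4 × 4 = 16): E_B_ = 2×4 = 8; eeB_ = 2×4 = 8
Apply the phenotype rules: E_B_ (8) → black; eeB_ (8) → yellow
Phenotype counts (out of 16): 8 black, 8 yellow
yellow: 8 out of 16 → fraction 1/2
Expected count = 1/2 × 1712 = 856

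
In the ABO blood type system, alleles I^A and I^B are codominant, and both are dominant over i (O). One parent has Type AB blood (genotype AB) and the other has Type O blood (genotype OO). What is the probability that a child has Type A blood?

Cross: AB × OO
Possible offspring genotypes: 2 AO, 2 BO
Blood type counts: 2 Type A, 2 Type B
Probability of Type A: 2/4 = 1/2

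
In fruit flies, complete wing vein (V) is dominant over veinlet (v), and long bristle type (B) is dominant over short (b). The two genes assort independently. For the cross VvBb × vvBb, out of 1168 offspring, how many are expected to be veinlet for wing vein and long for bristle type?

Dihybrid cross VvBb × vvBb — consider each gene separately:
wing vein: Vv × vv → 2 Vv, 2 vv → 2 V_ : 2 vv (out of 4)
bristle type: Bb × Bb → 1 BB, 2 Bb, 1 bb → 3 B_ : 1 bb (out of 4)
Looking for: veinlet (vv) and long (B_)
P(veinlet) = 2/4, P(long) = 3/4
P(both) = 2/4 × 3/4 = 6/16 = 3/8
Expected count = 3/8 × 1168 = 438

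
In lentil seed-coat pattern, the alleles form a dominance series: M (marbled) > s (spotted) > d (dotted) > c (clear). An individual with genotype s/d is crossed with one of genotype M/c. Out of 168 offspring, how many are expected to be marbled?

Cross: s/d × M/c
Allele dominance: M > s > d > c
Offspring genotypes: 1 M/s, 1 s/c, 1 M/d, 1 d/c
Phenotype counts: 2 marbled, 1 spotted, 1 dotted
marbled: 2 out of 4 → fraction 1/2
Expected count = 1/2 × 168 = 84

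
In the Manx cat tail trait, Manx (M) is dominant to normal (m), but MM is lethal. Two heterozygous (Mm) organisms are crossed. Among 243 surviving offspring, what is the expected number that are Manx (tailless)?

Cross: Mm × Mm
Punnett square offspring (before lethality): 1 MM, 2 Mm, 1 mm
The MM genotype is lethal (embryos die); surviving offspring: 2 Mm, 1 mm
Manx (tailless): 2 out of 3 → fraction 2/3
Expected count = 2/3 × 243 = 162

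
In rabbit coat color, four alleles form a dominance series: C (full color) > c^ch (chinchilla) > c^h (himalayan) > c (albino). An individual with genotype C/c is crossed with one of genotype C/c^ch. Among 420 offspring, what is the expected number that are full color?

Cross: C/c × C/c^ch
Allele dominance: C > c^ch > c^h > c
Offspring genotypes: 1 C/C, 1 C/c^ch, 1 C/c, 1 c^ch/c
Phenotype counts: 3 full color, 1 chinchilla
full color: 3 out of 4 → fraction 3/4
Expected count = 3/4 × 420 = 315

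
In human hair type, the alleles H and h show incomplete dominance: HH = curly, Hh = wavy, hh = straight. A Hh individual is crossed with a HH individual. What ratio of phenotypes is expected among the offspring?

Punnett square for Hh × HH:
Offspring genotypes: 2 HH, 2 Hh
Phenotype counts: 2 curly, 2 wavy
Ratio: 1 curly : 1 wavy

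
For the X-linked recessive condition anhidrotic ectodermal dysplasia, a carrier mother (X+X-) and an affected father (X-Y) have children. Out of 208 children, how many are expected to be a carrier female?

Cross: X+X- × X-Y
Offspring: 1 X+X-, 1 X+Y, 1 X-X-, 1 X-Y
Probability of a carrier female: 1/4
Expected count = 1/4 × 208 = 52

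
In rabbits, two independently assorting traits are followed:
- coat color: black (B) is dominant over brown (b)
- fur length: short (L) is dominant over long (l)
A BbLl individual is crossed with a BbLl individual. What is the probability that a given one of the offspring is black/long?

Dihybrid cross BbLl × BbLl — consider each gene separately:
coat color: Bb × Bb → 1 BB, 2 Bb, 1 bb → 3 B_ : 1 bb (out of 4)
fur length: Ll × Ll → 1 LL, 2 Ll, 1 ll → 3 L_ : 1 ll (out of 4)
Combine (counts out of 4 × 4 = 16): black/short (B_L_) = 3×3 = 9; black/long (B_ll) = 3×1 = 3; brown/short (bbL_) = 1×3 = 3; brown/long (bbll) = 1×1 = 1
Phenotype counts (out of 16): 9 black/short, 3 black/long, 3 brown/short, 1 brown/long
black/long: 3 out of 16
Probability: 3/16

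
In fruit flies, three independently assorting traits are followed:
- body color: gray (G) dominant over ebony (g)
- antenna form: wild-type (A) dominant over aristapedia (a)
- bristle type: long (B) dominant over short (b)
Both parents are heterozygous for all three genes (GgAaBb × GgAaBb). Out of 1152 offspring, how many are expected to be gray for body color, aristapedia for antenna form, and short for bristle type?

Trihybrid cross: GgAaBb × GgAaBb
Each trait segregates independently with a 3:1 phenotypic ratio, so each gene contributes 3/4 (dominant) or 1/4 (recessive).
Target: gray (body color), aristapedia (antenna form), short (bristle type)
Probability = product of independent per-trait probabilities
= 3/4 × 1/4 × 1/4 = 3/64
Expected count = 3/64 × 1152 = 54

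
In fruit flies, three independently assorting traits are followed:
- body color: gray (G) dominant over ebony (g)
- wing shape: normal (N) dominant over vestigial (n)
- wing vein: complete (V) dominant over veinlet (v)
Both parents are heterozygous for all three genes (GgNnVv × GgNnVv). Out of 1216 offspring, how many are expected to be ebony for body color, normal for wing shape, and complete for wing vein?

Trihybrid cross: GgNnVv × GgNnVv
Each trait segregates independently with a 3:1 phenotypic ratio, so each gene contributes 3/4 (dominant) or 1/4 (recessive).
Target: ebony (body color), normal (wing shape), complete (wing vein)
Probability = product of independent per-trait probabilities
= 1/4 × 3/4 × 3/4 = 9/64
Expected count = 9/64 × 1216 = 171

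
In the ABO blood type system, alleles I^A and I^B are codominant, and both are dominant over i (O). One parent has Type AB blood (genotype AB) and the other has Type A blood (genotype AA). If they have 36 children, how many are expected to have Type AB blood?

Cross: AB × AA
Possible offspring genotypes: 2 AA, 2 AB
Blood type counts: 2 Type A, 2 Type AB
Probability of Type AB: 2/4 = 1/2
Expected count = 1/2 × 36 = 18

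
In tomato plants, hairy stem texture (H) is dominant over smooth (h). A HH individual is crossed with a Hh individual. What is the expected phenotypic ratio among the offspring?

Punnett square for HH × Hh:
Offspring genotypes: 2 HH, 2 Hh
hairy: 4, smooth: 0
Ratio: all hairy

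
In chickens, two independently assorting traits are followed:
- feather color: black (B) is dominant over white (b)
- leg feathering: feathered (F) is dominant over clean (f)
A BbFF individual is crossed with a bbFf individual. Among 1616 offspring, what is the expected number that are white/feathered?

Dihybrid cross BbFF × bbFf — consider each gene separately:
feather color: Bb × bb → 2 Bb, 2 bb → 2 B_ : 2 bb (out of 4)
leg feathering: FF × Ff → 2 FF, 2 Ff → 4 F_ (out of 4)
Combine (counts out of 4 × 4 = 16): black/feathered (B_F_) = 2×4 = 8; white/feathered (bbF_) = 2×4 = 8
Phenotype counts (out of 16): 8 black/feathered, 8 white/feathered
white/feathered: 8 out of 16 → fraction 1/2
Expected count = 1/2 × 1616 = 808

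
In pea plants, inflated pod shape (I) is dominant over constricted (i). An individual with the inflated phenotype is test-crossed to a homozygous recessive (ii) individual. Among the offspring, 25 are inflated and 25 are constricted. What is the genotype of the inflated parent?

Test cross: ? × ii
Offspring: 25 inflated, 25 constricted — approximately 1:1.
A 1:1 ratio in a test cross indicates the unknown parent is heterozygous (Ii).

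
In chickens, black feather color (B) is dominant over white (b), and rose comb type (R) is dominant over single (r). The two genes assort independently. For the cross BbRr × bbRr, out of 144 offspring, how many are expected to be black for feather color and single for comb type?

Dihybrid cross BbRr × bbRr — consider each gene separately:
feather color: Bb × bb → 2 Bb, 2 bb → 2 B_ : 2 bb (out of 4)
comb type: Rr × Rr → 1 RR, 2 Rr, 1 rr → 3 R_ : 1 rr (out of 4)
Looking for: black (B_) and single (rr)
P(black) = 2/4, P(single) = 1/4
P(both) = 2/4 × 1/4 = 2/16 = 1/8
Expected count = 1/8 × 144 = 18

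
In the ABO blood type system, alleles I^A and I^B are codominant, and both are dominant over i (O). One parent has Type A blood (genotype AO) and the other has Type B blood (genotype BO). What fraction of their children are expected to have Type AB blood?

Cross: AO × BO
Possible offspring genotypes: 1 AB, 1 AO, 1 BO, 1 OO
Blood type counts: 1 Type AB, 1 Type A, 1 Type B, 1 Type O
Probability of Type AB: 1/4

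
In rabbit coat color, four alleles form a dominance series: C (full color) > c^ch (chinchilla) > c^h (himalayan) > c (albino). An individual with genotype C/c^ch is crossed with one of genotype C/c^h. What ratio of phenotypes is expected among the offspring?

Cross: C/c^ch × C/c^h
Allele dominance: C > c^ch > c^h > c
Offspring genotypes: 1 C/C, 1 C/c^h, 1 C/c^ch, 1 c^ch/c^h
Phenotype counts: 3 full color, 1 chinchilla
Ratio: 3 full color : 1 chinchilla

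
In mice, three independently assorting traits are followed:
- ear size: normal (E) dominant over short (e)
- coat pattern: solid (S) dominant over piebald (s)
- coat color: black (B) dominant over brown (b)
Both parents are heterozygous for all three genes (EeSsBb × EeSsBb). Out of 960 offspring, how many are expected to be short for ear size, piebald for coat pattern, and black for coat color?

Trihybrid cross: EeSsBb × EeSsBb
Each trait segregates independently with a 3:1 phenotypic ratio, so each gene contributes 3/4 (dominant) or 1/4 (recessive).
Target: short (ear size), piebald (coat pattern), black (coat color)
Probability = product of independent per-trait probabilities
= 1/4 × 1/4 × 3/4 = 3/64
Expected count = 3/64 × 960 = 45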